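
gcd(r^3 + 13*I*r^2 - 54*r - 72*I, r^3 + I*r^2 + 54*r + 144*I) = r^2 + 9*I*r - 18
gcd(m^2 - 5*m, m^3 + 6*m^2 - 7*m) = m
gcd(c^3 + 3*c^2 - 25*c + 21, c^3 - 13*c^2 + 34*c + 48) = 1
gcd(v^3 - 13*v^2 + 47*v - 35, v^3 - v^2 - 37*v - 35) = v - 7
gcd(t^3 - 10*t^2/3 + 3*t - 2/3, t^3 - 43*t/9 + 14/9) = t^2 - 7*t/3 + 2/3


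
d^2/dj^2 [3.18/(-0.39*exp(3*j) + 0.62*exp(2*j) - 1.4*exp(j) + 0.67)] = (-3.18*(1.17*exp(2*j) - 1.24*exp(j) + 1.4)*(2.34*exp(2*j) - 2.48*exp(j) + 2.8)*exp(j) + (11.1618*exp(2*j) - 7.8864*exp(j) + 4.452)*(0.39*exp(3*j) - 0.62*exp(2*j) + 1.4*exp(j) - 0.67))*exp(j)/(0.39*exp(3*j) - 0.62*exp(2*j) + 1.4*exp(j) - 0.67)^3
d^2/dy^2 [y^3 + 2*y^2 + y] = 6*y + 4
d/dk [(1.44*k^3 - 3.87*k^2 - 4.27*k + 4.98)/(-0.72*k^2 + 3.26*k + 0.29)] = (-1.0368*k^4 + 9.3888*k^3 - 14.4378*k^2 + 4.9266*k - 17.4731)/(0.5184*k^4 - 4.6944*k^3 + 10.21*k^2 + 1.8908*k + 0.0841)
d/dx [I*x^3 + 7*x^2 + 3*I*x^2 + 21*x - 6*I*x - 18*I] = 3*I*x^2 + x*(14 + 6*I) + 21 - 6*I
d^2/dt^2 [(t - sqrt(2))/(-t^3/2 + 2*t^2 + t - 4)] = 4*((-t + sqrt(2))*(-3*t^2 + 8*t + 2)^2 + (3*t^2 - 8*t + (t - sqrt(2))*(3*t - 4) - 2)*(t^3 - 4*t^2 - 2*t + 8))/(t^3 - 4*t^2 - 2*t + 8)^3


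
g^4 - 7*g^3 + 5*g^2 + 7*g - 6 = (g - 6)*(g - 1)^2*(g + 1)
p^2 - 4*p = p*(p - 4)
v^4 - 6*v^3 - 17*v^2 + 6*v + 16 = (v - 8)*(v - 1)*(v + 1)*(v + 2)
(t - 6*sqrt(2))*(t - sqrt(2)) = t^2 - 7*sqrt(2)*t + 12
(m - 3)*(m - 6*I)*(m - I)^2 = m^4 - 3*m^3 - 8*I*m^3 - 13*m^2 + 24*I*m^2 + 39*m + 6*I*m - 18*I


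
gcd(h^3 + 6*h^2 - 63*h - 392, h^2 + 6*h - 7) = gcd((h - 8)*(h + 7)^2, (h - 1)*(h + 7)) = h + 7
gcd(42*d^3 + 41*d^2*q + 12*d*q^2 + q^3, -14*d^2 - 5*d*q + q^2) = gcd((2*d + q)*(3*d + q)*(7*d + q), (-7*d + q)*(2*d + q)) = 2*d + q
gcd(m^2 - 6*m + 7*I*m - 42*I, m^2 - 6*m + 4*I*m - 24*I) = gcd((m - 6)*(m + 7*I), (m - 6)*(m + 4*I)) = m - 6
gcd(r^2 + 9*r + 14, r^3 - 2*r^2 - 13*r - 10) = r + 2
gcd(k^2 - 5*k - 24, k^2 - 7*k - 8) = k - 8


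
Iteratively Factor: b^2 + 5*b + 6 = (b + 3)*(b + 2)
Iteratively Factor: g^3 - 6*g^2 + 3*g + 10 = (g - 5)*(g^2 - g - 2) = (g - 5)*(g - 2)*(g + 1)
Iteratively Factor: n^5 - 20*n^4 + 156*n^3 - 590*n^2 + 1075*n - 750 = (n - 5)*(n^4 - 15*n^3 + 81*n^2 - 185*n + 150) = (n - 5)*(n - 2)*(n^3 - 13*n^2 + 55*n - 75) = (n - 5)^2*(n - 2)*(n^2 - 8*n + 15) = (n - 5)^2*(n - 3)*(n - 2)*(n - 5)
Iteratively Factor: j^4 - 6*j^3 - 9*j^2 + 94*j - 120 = (j - 5)*(j^3 - j^2 - 14*j + 24) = (j - 5)*(j - 3)*(j^2 + 2*j - 8) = (j - 5)*(j - 3)*(j - 2)*(j + 4)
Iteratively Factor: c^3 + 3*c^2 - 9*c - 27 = (c + 3)*(c^2 - 9) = (c + 3)^2*(c - 3)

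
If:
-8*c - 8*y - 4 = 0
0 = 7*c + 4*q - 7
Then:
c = -y - 1/2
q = 7*y/4 + 21/8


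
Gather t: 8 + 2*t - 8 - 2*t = 0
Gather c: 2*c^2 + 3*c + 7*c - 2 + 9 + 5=2*c^2 + 10*c + 12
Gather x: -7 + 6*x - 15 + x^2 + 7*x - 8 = x^2 + 13*x - 30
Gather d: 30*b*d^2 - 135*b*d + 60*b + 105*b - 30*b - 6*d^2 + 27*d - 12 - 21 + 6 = 135*b + d^2*(30*b - 6) + d*(27 - 135*b) - 27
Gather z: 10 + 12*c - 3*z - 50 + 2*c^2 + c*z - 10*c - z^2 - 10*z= 2*c^2 + 2*c - z^2 + z*(c - 13) - 40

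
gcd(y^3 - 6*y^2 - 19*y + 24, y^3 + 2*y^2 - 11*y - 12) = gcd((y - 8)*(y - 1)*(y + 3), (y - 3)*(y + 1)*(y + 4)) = 1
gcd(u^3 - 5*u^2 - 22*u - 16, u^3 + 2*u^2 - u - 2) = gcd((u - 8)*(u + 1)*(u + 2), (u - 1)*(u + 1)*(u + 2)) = u^2 + 3*u + 2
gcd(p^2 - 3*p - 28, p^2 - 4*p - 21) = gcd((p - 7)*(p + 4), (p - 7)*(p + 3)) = p - 7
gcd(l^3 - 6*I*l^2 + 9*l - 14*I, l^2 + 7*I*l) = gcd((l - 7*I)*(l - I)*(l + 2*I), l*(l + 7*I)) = 1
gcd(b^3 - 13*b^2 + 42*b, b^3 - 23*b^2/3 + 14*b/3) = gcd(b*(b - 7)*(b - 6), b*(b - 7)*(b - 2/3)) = b^2 - 7*b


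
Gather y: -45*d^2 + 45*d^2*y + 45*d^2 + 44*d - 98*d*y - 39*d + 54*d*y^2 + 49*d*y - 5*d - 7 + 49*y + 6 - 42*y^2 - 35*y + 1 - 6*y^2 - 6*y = y^2*(54*d - 48) + y*(45*d^2 - 49*d + 8)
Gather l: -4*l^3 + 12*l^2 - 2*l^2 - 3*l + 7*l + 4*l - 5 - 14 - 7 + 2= -4*l^3 + 10*l^2 + 8*l - 24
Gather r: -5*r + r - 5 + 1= -4*r - 4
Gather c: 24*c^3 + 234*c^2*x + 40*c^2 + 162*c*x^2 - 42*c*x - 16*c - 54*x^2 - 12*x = 24*c^3 + c^2*(234*x + 40) + c*(162*x^2 - 42*x - 16) - 54*x^2 - 12*x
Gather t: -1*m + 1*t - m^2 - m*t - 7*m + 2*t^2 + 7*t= -m^2 - 8*m + 2*t^2 + t*(8 - m)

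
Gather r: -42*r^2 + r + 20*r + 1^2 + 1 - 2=-42*r^2 + 21*r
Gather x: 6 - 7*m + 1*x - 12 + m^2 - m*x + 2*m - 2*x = m^2 - 5*m + x*(-m - 1) - 6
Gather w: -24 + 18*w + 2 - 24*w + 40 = 18 - 6*w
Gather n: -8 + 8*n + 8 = 8*n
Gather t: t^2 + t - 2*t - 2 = t^2 - t - 2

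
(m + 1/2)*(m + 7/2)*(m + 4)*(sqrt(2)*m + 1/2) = sqrt(2)*m^4 + m^3/2 + 8*sqrt(2)*m^3 + 4*m^2 + 71*sqrt(2)*m^2/4 + 71*m/8 + 7*sqrt(2)*m + 7/2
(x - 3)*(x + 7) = x^2 + 4*x - 21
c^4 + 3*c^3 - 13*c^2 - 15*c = c*(c - 3)*(c + 1)*(c + 5)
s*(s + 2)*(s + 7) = s^3 + 9*s^2 + 14*s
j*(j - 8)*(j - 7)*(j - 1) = j^4 - 16*j^3 + 71*j^2 - 56*j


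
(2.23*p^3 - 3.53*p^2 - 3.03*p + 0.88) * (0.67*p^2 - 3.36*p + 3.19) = 1.4941*p^5 - 9.8579*p^4 + 16.9444*p^3 - 0.4903*p^2 - 12.6225*p + 2.8072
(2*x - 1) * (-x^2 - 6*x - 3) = -2*x^3 - 11*x^2 + 3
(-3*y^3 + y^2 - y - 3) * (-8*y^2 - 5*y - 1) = 24*y^5 + 7*y^4 + 6*y^3 + 28*y^2 + 16*y + 3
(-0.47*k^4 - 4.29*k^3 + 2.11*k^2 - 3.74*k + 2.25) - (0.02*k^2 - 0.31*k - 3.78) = -0.47*k^4 - 4.29*k^3 + 2.09*k^2 - 3.43*k + 6.03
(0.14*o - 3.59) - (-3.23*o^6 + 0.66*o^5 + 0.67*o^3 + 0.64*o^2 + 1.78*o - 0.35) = 3.23*o^6 - 0.66*o^5 - 0.67*o^3 - 0.64*o^2 - 1.64*o - 3.24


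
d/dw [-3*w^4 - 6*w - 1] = -12*w^3 - 6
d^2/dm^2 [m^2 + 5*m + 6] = 2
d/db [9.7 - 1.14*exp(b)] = -1.14*exp(b)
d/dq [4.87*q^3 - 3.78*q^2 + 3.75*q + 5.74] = 14.61*q^2 - 7.56*q + 3.75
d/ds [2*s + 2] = 2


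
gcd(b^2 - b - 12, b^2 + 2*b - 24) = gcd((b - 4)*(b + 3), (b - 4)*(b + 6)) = b - 4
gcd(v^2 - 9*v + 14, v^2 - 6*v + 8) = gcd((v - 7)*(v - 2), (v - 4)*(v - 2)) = v - 2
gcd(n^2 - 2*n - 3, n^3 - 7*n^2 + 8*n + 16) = n + 1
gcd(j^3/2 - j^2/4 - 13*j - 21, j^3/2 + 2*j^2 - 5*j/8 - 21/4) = j^2 + 11*j/2 + 7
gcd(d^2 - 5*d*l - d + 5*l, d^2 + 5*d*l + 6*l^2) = 1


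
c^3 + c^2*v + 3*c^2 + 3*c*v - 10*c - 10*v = (c - 2)*(c + 5)*(c + v)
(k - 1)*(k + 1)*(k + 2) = k^3 + 2*k^2 - k - 2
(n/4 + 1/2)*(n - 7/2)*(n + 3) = n^3/4 + 3*n^2/8 - 23*n/8 - 21/4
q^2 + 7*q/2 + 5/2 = (q + 1)*(q + 5/2)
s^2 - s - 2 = (s - 2)*(s + 1)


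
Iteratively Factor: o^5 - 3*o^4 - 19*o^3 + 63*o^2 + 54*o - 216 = (o + 4)*(o^4 - 7*o^3 + 9*o^2 + 27*o - 54) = (o - 3)*(o + 4)*(o^3 - 4*o^2 - 3*o + 18) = (o - 3)^2*(o + 4)*(o^2 - o - 6) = (o - 3)^2*(o + 2)*(o + 4)*(o - 3)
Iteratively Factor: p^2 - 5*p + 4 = (p - 4)*(p - 1)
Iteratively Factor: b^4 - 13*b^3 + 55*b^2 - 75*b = (b - 3)*(b^3 - 10*b^2 + 25*b) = b*(b - 3)*(b^2 - 10*b + 25) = b*(b - 5)*(b - 3)*(b - 5)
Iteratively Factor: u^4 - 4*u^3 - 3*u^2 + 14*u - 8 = (u - 1)*(u^3 - 3*u^2 - 6*u + 8) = (u - 1)*(u + 2)*(u^2 - 5*u + 4) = (u - 1)^2*(u + 2)*(u - 4)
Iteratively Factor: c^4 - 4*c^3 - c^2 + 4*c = (c + 1)*(c^3 - 5*c^2 + 4*c) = (c - 4)*(c + 1)*(c^2 - c) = c*(c - 4)*(c + 1)*(c - 1)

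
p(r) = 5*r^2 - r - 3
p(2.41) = 23.63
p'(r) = 10*r - 1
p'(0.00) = -1.00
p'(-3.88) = -39.80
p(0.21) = -2.99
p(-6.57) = 219.39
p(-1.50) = 9.75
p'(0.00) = -1.00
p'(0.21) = 1.10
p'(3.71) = 36.10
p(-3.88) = 76.15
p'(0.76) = 6.60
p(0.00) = -3.00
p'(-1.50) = -16.00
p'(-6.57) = -66.70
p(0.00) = -3.00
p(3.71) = 62.11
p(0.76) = -0.87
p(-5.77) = 169.23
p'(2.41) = 23.10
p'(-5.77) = -58.70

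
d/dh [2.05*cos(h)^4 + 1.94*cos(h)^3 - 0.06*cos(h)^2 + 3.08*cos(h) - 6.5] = -4.535*sin(h) - 1.99*sin(2*h) - 1.455*sin(3*h) - 1.025*sin(4*h)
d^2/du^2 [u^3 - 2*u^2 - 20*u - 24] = 6*u - 4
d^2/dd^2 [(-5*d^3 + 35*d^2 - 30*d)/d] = -10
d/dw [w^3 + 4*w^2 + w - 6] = 3*w^2 + 8*w + 1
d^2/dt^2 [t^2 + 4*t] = 2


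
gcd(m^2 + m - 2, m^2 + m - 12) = 1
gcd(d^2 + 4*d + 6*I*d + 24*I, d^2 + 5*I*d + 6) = d + 6*I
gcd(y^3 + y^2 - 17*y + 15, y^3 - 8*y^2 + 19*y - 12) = y^2 - 4*y + 3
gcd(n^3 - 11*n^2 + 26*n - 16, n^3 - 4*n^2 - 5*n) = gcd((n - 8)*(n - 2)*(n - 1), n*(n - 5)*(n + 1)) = 1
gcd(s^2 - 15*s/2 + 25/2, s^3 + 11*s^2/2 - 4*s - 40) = s - 5/2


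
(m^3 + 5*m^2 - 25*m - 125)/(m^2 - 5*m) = m + 10 + 25/m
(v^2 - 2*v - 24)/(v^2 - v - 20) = (v - 6)/(v - 5)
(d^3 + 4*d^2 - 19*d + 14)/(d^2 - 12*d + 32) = (d^3 + 4*d^2 - 19*d + 14)/(d^2 - 12*d + 32)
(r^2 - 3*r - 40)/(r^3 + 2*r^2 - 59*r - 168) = (r + 5)/(r^2 + 10*r + 21)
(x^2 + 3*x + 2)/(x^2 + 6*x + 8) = (x + 1)/(x + 4)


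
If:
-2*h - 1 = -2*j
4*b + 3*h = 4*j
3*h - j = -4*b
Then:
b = 3/8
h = -1/2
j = 0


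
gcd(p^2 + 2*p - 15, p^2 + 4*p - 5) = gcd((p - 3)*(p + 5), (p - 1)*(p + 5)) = p + 5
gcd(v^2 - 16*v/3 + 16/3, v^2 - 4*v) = v - 4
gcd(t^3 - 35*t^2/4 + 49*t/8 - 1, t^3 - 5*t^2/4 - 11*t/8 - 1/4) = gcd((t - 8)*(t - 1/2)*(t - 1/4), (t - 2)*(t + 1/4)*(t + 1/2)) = 1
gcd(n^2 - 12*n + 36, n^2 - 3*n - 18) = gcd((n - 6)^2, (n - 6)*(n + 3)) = n - 6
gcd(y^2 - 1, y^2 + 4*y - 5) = y - 1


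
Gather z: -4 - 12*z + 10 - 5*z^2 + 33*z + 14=-5*z^2 + 21*z + 20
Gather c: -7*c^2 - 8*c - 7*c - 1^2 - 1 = -7*c^2 - 15*c - 2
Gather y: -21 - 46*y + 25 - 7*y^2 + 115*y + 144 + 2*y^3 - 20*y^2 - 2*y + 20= 2*y^3 - 27*y^2 + 67*y + 168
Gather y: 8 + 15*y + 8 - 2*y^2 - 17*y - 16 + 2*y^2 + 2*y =0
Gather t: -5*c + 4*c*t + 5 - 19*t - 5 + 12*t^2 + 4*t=-5*c + 12*t^2 + t*(4*c - 15)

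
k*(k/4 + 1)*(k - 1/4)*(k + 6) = k^4/4 + 39*k^3/16 + 43*k^2/8 - 3*k/2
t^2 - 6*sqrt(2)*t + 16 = (t - 4*sqrt(2))*(t - 2*sqrt(2))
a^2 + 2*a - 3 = (a - 1)*(a + 3)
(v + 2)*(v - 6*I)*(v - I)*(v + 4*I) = v^4 + 2*v^3 - 3*I*v^3 + 22*v^2 - 6*I*v^2 + 44*v - 24*I*v - 48*I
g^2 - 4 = (g - 2)*(g + 2)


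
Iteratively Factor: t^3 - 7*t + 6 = (t - 2)*(t^2 + 2*t - 3) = (t - 2)*(t - 1)*(t + 3)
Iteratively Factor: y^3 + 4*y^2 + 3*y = (y + 1)*(y^2 + 3*y) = (y + 1)*(y + 3)*(y)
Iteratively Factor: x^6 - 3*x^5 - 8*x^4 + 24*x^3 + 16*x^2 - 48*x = (x)*(x^5 - 3*x^4 - 8*x^3 + 24*x^2 + 16*x - 48) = x*(x + 2)*(x^4 - 5*x^3 + 2*x^2 + 20*x - 24) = x*(x + 2)^2*(x^3 - 7*x^2 + 16*x - 12) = x*(x - 2)*(x + 2)^2*(x^2 - 5*x + 6) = x*(x - 3)*(x - 2)*(x + 2)^2*(x - 2)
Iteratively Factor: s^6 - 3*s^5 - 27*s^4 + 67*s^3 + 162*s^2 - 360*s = (s + 4)*(s^5 - 7*s^4 + s^3 + 63*s^2 - 90*s) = (s - 5)*(s + 4)*(s^4 - 2*s^3 - 9*s^2 + 18*s) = (s - 5)*(s + 3)*(s + 4)*(s^3 - 5*s^2 + 6*s) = (s - 5)*(s - 2)*(s + 3)*(s + 4)*(s^2 - 3*s) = s*(s - 5)*(s - 2)*(s + 3)*(s + 4)*(s - 3)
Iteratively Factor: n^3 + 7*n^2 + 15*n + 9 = (n + 3)*(n^2 + 4*n + 3) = (n + 3)^2*(n + 1)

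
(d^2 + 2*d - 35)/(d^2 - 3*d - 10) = (d + 7)/(d + 2)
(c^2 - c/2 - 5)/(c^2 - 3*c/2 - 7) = (2*c - 5)/(2*c - 7)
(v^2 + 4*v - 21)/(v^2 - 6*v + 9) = (v + 7)/(v - 3)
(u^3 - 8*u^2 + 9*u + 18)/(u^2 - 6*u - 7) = (u^2 - 9*u + 18)/(u - 7)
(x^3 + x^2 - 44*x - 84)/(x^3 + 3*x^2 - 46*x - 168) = (x + 2)/(x + 4)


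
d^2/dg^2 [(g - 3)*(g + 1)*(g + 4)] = 6*g + 4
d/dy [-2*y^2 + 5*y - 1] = 5 - 4*y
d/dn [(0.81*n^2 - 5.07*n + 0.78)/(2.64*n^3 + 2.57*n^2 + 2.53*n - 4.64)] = (-2.1384*n^4 + 26.7696*n^3 + 8.9016*n^2 - 11.526*n + 21.5514)/(6.9696*n^6 + 13.5696*n^5 + 19.9633*n^4 - 11.495*n^3 - 17.4487*n^2 - 23.4784*n + 21.5296)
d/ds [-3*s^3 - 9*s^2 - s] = -9*s^2 - 18*s - 1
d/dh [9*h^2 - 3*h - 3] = 18*h - 3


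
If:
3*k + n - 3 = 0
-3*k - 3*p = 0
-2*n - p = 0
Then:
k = 6/7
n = 3/7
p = -6/7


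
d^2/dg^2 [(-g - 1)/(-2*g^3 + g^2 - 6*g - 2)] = 2*(4*(g + 1)*(3*g^2 - g + 3)^2 + (-6*g^2 + 2*g - (g + 1)*(6*g - 1) - 6)*(2*g^3 - g^2 + 6*g + 2))/(2*g^3 - g^2 + 6*g + 2)^3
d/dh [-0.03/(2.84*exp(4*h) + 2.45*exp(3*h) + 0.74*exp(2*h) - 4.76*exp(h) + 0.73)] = (0.3408*exp(3*h) + 0.2205*exp(2*h) + 0.0444*exp(h) - 0.1428)*exp(h)/(2.84*exp(4*h) + 2.45*exp(3*h) + 0.74*exp(2*h) - 4.76*exp(h) + 0.73)^2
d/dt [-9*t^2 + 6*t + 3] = 6 - 18*t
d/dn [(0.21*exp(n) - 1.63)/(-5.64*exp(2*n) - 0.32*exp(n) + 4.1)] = (1.1844*exp(2*n) - 18.3864*exp(n) + 0.3394)*exp(n)/(31.8096*exp(4*n) + 3.6096*exp(3*n) - 46.1456*exp(2*n) - 2.624*exp(n) + 16.81)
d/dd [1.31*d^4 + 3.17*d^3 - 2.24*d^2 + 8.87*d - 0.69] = 5.24*d^3 + 9.51*d^2 - 4.48*d + 8.87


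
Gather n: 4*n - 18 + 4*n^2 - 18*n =4*n^2 - 14*n - 18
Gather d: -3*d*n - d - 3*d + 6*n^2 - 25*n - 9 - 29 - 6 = d*(-3*n - 4) + 6*n^2 - 25*n - 44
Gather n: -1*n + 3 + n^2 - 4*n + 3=n^2 - 5*n + 6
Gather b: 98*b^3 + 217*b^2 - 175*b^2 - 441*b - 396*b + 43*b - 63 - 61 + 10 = 98*b^3 + 42*b^2 - 794*b - 114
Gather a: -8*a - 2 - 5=-8*a - 7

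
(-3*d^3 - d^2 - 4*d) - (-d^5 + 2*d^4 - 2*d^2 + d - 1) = d^5 - 2*d^4 - 3*d^3 + d^2 - 5*d + 1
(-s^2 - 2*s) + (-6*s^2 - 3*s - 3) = -7*s^2 - 5*s - 3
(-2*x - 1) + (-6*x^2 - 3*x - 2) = -6*x^2 - 5*x - 3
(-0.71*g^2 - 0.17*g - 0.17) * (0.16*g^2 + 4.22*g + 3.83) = -0.1136*g^4 - 3.0234*g^3 - 3.4639*g^2 - 1.3685*g - 0.6511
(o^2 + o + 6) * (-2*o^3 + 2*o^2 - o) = -2*o^5 - 11*o^3 + 11*o^2 - 6*o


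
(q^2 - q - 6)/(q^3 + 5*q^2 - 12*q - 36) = 1/(q + 6)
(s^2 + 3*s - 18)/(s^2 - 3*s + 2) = (s^2 + 3*s - 18)/(s^2 - 3*s + 2)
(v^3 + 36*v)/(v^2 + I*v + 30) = v*(v - 6*I)/(v - 5*I)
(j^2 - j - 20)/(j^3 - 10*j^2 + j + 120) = (j + 4)/(j^2 - 5*j - 24)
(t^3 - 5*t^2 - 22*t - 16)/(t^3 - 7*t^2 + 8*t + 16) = (t^2 - 6*t - 16)/(t^2 - 8*t + 16)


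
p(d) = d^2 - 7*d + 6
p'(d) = 2*d - 7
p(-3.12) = 37.57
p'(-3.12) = -13.24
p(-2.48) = 29.51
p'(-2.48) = -11.96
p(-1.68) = 20.58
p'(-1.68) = -10.36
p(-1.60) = 19.76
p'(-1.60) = -10.20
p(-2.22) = 26.47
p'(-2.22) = -11.44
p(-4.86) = 63.64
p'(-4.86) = -16.72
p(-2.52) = 29.99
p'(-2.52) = -12.04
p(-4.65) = 60.17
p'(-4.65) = -16.30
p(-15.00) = 336.00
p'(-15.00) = -37.00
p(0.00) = 6.00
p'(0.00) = -7.00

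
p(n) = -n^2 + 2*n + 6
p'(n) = 2 - 2*n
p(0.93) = 7.00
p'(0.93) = 0.14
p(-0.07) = 5.86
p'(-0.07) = 2.14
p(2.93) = 3.28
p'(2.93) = -3.86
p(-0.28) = 5.36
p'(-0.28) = 2.56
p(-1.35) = 1.48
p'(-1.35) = 4.70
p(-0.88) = 3.47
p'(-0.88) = 3.76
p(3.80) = -0.84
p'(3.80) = -5.60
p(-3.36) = -12.01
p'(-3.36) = 8.72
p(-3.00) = -9.00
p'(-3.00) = 8.00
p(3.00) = 3.00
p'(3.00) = -4.00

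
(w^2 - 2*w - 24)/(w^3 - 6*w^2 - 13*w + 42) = (w^2 - 2*w - 24)/(w^3 - 6*w^2 - 13*w + 42)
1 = 1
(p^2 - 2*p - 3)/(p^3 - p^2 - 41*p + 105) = (p + 1)/(p^2 + 2*p - 35)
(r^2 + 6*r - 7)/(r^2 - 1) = (r + 7)/(r + 1)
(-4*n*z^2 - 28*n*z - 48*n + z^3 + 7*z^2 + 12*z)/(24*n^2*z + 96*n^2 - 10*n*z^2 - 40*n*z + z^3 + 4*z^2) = (z + 3)/(-6*n + z)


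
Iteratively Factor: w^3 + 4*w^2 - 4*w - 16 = (w - 2)*(w^2 + 6*w + 8) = (w - 2)*(w + 2)*(w + 4)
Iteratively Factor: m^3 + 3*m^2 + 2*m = (m + 1)*(m^2 + 2*m) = m*(m + 1)*(m + 2)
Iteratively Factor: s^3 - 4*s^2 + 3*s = (s - 3)*(s^2 - s) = s*(s - 3)*(s - 1)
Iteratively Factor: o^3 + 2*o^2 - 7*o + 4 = (o - 1)*(o^2 + 3*o - 4) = (o - 1)*(o + 4)*(o - 1)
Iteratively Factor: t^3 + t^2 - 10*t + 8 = (t + 4)*(t^2 - 3*t + 2) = (t - 1)*(t + 4)*(t - 2)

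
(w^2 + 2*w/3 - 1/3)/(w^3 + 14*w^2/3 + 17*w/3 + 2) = (3*w - 1)/(3*w^2 + 11*w + 6)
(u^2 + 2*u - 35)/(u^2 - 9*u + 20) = (u + 7)/(u - 4)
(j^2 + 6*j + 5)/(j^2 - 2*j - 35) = (j + 1)/(j - 7)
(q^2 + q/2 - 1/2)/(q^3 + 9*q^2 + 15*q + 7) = (q - 1/2)/(q^2 + 8*q + 7)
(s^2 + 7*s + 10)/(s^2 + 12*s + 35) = (s + 2)/(s + 7)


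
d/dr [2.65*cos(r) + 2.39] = -2.65*sin(r)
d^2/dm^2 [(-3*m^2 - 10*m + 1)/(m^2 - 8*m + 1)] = 4*(-17*m^3 + 6*m^2 + 3*m - 10)/(m^6 - 24*m^5 + 195*m^4 - 560*m^3 + 195*m^2 - 24*m + 1)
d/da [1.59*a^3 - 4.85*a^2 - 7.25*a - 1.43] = 4.77*a^2 - 9.7*a - 7.25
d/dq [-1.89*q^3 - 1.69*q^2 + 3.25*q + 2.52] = -5.67*q^2 - 3.38*q + 3.25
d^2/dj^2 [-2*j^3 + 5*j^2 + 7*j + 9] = 10 - 12*j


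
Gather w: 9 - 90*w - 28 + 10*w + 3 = -80*w - 16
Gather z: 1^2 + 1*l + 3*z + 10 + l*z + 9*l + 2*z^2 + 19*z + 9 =10*l + 2*z^2 + z*(l + 22) + 20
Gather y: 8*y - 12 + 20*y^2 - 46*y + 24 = 20*y^2 - 38*y + 12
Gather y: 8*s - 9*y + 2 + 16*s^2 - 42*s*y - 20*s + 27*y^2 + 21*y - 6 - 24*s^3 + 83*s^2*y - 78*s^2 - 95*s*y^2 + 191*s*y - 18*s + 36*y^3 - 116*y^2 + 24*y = -24*s^3 - 62*s^2 - 30*s + 36*y^3 + y^2*(-95*s - 89) + y*(83*s^2 + 149*s + 36) - 4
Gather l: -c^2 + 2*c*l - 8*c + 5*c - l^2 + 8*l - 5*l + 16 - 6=-c^2 - 3*c - l^2 + l*(2*c + 3) + 10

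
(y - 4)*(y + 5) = y^2 + y - 20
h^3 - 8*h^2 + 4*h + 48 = (h - 6)*(h - 4)*(h + 2)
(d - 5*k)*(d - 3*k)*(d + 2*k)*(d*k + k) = d^4*k - 6*d^3*k^2 + d^3*k - d^2*k^3 - 6*d^2*k^2 + 30*d*k^4 - d*k^3 + 30*k^4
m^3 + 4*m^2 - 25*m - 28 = (m - 4)*(m + 1)*(m + 7)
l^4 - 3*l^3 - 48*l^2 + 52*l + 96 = (l - 8)*(l - 2)*(l + 1)*(l + 6)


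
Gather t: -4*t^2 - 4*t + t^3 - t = t^3 - 4*t^2 - 5*t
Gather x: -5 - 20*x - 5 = -20*x - 10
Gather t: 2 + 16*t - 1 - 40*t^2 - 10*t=-40*t^2 + 6*t + 1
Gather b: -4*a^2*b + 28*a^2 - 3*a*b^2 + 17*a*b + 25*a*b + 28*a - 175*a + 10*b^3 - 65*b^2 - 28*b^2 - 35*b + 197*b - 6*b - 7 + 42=28*a^2 - 147*a + 10*b^3 + b^2*(-3*a - 93) + b*(-4*a^2 + 42*a + 156) + 35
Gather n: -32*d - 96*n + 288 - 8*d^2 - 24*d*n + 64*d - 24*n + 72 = -8*d^2 + 32*d + n*(-24*d - 120) + 360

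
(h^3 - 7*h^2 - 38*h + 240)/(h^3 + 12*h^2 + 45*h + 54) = (h^2 - 13*h + 40)/(h^2 + 6*h + 9)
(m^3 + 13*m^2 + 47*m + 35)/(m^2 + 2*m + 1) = (m^2 + 12*m + 35)/(m + 1)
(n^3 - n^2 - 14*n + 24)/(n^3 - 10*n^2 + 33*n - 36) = (n^2 + 2*n - 8)/(n^2 - 7*n + 12)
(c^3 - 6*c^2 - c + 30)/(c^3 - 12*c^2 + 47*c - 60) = (c + 2)/(c - 4)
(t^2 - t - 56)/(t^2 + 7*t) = (t - 8)/t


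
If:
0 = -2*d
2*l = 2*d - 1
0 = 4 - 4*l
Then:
No Solution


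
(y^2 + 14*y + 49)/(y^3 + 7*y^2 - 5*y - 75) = (y^2 + 14*y + 49)/(y^3 + 7*y^2 - 5*y - 75)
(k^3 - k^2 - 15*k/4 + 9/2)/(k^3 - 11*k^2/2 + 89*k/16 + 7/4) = 4*(4*k^3 - 4*k^2 - 15*k + 18)/(16*k^3 - 88*k^2 + 89*k + 28)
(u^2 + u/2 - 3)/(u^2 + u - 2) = (u - 3/2)/(u - 1)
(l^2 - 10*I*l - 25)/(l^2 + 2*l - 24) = (l^2 - 10*I*l - 25)/(l^2 + 2*l - 24)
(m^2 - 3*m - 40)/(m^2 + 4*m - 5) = (m - 8)/(m - 1)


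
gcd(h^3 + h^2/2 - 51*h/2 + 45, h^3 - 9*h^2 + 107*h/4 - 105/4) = h^2 - 11*h/2 + 15/2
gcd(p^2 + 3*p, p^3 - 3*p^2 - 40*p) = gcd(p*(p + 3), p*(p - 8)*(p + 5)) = p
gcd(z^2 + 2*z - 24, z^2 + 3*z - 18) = z + 6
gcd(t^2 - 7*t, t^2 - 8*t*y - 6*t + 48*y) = 1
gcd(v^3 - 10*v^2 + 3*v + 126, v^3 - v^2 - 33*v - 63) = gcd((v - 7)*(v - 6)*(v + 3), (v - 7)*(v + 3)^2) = v^2 - 4*v - 21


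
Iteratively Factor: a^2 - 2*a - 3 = (a + 1)*(a - 3)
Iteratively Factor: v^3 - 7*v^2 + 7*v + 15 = (v - 5)*(v^2 - 2*v - 3) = (v - 5)*(v + 1)*(v - 3)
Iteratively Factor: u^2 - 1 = (u - 1)*(u + 1)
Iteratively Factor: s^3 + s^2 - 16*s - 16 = (s + 4)*(s^2 - 3*s - 4) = (s - 4)*(s + 4)*(s + 1)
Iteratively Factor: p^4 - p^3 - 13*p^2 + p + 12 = (p + 1)*(p^3 - 2*p^2 - 11*p + 12) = (p - 4)*(p + 1)*(p^2 + 2*p - 3) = (p - 4)*(p - 1)*(p + 1)*(p + 3)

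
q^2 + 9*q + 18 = (q + 3)*(q + 6)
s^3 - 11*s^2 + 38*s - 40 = (s - 5)*(s - 4)*(s - 2)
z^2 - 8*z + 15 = (z - 5)*(z - 3)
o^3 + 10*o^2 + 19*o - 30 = (o - 1)*(o + 5)*(o + 6)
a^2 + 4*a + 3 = (a + 1)*(a + 3)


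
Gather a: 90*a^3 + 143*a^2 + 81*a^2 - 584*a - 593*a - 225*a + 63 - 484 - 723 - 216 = 90*a^3 + 224*a^2 - 1402*a - 1360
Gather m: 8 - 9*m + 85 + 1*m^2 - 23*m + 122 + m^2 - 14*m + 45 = 2*m^2 - 46*m + 260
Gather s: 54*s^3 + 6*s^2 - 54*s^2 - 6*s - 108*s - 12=54*s^3 - 48*s^2 - 114*s - 12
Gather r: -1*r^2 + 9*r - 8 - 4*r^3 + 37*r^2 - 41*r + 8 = -4*r^3 + 36*r^2 - 32*r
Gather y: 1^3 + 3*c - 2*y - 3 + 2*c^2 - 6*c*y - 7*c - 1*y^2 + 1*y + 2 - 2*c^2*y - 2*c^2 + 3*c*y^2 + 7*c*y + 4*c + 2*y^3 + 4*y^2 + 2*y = 2*y^3 + y^2*(3*c + 3) + y*(-2*c^2 + c + 1)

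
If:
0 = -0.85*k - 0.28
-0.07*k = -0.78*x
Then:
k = -0.33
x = -0.03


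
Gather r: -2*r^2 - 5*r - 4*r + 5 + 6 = -2*r^2 - 9*r + 11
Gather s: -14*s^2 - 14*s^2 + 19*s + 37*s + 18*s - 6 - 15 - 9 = -28*s^2 + 74*s - 30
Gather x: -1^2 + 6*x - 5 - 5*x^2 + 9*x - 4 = -5*x^2 + 15*x - 10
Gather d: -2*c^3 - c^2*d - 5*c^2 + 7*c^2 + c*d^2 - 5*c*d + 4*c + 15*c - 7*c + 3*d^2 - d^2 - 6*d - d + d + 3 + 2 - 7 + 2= -2*c^3 + 2*c^2 + 12*c + d^2*(c + 2) + d*(-c^2 - 5*c - 6)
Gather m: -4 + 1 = -3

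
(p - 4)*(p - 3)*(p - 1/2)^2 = p^4 - 8*p^3 + 77*p^2/4 - 55*p/4 + 3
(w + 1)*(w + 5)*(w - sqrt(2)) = w^3 - sqrt(2)*w^2 + 6*w^2 - 6*sqrt(2)*w + 5*w - 5*sqrt(2)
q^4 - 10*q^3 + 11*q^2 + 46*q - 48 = (q - 8)*(q - 3)*(q - 1)*(q + 2)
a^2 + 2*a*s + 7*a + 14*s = (a + 7)*(a + 2*s)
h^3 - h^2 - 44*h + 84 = (h - 6)*(h - 2)*(h + 7)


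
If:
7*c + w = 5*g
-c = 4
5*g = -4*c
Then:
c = -4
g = 16/5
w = 44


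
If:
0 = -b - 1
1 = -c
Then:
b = -1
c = -1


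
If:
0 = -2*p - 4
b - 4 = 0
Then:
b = 4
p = -2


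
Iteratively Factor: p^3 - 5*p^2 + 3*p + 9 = (p - 3)*(p^2 - 2*p - 3) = (p - 3)*(p + 1)*(p - 3)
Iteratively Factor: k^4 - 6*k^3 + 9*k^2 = (k - 3)*(k^3 - 3*k^2) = k*(k - 3)*(k^2 - 3*k) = k^2*(k - 3)*(k - 3)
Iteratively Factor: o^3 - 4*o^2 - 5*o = (o + 1)*(o^2 - 5*o) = o*(o + 1)*(o - 5)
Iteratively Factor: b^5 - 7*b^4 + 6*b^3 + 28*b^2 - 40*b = (b - 2)*(b^4 - 5*b^3 - 4*b^2 + 20*b) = b*(b - 2)*(b^3 - 5*b^2 - 4*b + 20) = b*(b - 2)*(b + 2)*(b^2 - 7*b + 10) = b*(b - 2)^2*(b + 2)*(b - 5)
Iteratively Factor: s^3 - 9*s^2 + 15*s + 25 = (s - 5)*(s^2 - 4*s - 5) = (s - 5)^2*(s + 1)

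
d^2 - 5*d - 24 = (d - 8)*(d + 3)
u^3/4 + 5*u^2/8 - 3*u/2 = u*(u/4 + 1)*(u - 3/2)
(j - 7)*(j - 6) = j^2 - 13*j + 42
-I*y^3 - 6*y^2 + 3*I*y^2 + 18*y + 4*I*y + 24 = (y - 4)*(y - 6*I)*(-I*y - I)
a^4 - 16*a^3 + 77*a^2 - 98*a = a*(a - 7)^2*(a - 2)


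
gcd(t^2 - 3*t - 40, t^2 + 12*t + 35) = t + 5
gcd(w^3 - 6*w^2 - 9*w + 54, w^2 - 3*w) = w - 3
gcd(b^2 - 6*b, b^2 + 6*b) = b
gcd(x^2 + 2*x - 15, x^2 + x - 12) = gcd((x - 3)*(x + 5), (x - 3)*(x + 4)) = x - 3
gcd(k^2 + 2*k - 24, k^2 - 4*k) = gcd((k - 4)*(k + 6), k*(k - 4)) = k - 4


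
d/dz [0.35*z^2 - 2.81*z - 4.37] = 0.7*z - 2.81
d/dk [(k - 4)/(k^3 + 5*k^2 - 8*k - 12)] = (k^3 + 5*k^2 - 8*k - (k - 4)*(3*k^2 + 10*k - 8) - 12)/(k^3 + 5*k^2 - 8*k - 12)^2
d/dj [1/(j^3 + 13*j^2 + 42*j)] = (-3*j^2 - 26*j - 42)/(j^2*(j^2 + 13*j + 42)^2)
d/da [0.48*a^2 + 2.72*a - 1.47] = 0.96*a + 2.72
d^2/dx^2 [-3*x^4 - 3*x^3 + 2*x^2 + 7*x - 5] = -36*x^2 - 18*x + 4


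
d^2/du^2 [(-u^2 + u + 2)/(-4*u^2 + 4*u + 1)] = 14*(-12*u^2 + 12*u - 5)/(64*u^6 - 192*u^5 + 144*u^4 + 32*u^3 - 36*u^2 - 12*u - 1)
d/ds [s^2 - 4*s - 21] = 2*s - 4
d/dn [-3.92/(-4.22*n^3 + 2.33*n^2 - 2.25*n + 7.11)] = (-49.6272*n^2 + 18.2672*n - 8.82)/(4.22*n^3 - 2.33*n^2 + 2.25*n - 7.11)^2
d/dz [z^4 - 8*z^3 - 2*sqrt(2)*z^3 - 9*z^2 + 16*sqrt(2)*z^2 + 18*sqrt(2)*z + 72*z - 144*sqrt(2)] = 4*z^3 - 24*z^2 - 6*sqrt(2)*z^2 - 18*z + 32*sqrt(2)*z + 18*sqrt(2) + 72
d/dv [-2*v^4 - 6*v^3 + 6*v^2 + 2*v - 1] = -8*v^3 - 18*v^2 + 12*v + 2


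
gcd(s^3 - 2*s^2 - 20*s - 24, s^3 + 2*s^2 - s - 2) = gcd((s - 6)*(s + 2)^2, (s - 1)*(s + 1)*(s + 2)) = s + 2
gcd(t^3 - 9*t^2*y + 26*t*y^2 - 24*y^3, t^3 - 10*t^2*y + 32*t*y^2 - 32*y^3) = t^2 - 6*t*y + 8*y^2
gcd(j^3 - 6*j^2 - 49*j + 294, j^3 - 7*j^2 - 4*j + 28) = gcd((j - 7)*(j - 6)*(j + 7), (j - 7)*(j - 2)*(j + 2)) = j - 7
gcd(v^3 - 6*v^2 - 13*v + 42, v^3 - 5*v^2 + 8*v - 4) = v - 2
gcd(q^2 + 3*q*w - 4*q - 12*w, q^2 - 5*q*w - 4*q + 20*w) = q - 4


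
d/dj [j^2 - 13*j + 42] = 2*j - 13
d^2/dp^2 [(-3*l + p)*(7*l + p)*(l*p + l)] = 2*l*(4*l + 3*p + 1)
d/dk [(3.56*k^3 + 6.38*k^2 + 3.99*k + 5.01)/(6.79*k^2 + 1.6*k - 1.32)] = (24.1724*k^4 + 11.392*k^3 - 30.9817*k^2 - 84.879*k - 13.2828)/(46.1041*k^4 + 21.728*k^3 - 15.3656*k^2 - 4.224*k + 1.7424)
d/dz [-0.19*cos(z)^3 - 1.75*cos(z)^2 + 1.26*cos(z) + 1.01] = (0.57*cos(z)^2 + 3.5*cos(z) - 1.26)*sin(z)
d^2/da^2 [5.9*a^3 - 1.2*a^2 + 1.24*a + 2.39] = 35.4*a - 2.4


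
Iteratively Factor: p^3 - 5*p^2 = (p)*(p^2 - 5*p) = p*(p - 5)*(p)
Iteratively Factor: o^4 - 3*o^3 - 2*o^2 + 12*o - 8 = (o - 2)*(o^3 - o^2 - 4*o + 4) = (o - 2)*(o - 1)*(o^2 - 4) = (o - 2)*(o - 1)*(o + 2)*(o - 2)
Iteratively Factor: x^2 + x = (x)*(x + 1)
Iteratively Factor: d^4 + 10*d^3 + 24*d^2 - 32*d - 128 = (d - 2)*(d^3 + 12*d^2 + 48*d + 64) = (d - 2)*(d + 4)*(d^2 + 8*d + 16) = (d - 2)*(d + 4)^2*(d + 4)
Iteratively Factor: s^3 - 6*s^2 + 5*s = (s - 1)*(s^2 - 5*s) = (s - 5)*(s - 1)*(s)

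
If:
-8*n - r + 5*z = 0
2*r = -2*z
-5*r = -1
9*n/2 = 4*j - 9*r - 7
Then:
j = 65/32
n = -3/20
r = 1/5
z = -1/5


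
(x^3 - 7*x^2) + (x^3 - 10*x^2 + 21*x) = 2*x^3 - 17*x^2 + 21*x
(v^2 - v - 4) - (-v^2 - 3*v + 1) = 2*v^2 + 2*v - 5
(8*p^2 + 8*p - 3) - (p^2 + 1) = 7*p^2 + 8*p - 4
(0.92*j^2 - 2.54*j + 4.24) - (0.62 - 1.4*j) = 0.92*j^2 - 1.14*j + 3.62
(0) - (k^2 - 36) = 36 - k^2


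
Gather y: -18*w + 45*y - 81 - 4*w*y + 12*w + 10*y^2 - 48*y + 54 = -6*w + 10*y^2 + y*(-4*w - 3) - 27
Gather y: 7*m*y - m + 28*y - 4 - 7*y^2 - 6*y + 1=-m - 7*y^2 + y*(7*m + 22) - 3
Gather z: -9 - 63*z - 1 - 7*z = -70*z - 10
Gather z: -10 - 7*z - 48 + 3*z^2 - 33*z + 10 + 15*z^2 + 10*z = 18*z^2 - 30*z - 48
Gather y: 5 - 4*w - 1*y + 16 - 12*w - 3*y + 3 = -16*w - 4*y + 24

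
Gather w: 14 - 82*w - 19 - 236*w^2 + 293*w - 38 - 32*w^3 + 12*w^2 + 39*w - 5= -32*w^3 - 224*w^2 + 250*w - 48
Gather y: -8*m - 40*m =-48*m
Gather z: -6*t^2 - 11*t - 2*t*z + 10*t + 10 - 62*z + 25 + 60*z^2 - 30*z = -6*t^2 - t + 60*z^2 + z*(-2*t - 92) + 35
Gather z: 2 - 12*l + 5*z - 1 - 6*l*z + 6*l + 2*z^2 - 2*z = -6*l + 2*z^2 + z*(3 - 6*l) + 1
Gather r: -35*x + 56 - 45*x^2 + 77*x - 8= -45*x^2 + 42*x + 48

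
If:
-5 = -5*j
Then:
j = 1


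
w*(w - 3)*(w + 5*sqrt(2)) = w^3 - 3*w^2 + 5*sqrt(2)*w^2 - 15*sqrt(2)*w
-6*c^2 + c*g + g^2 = (-2*c + g)*(3*c + g)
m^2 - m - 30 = (m - 6)*(m + 5)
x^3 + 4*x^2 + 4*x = x*(x + 2)^2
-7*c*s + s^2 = s*(-7*c + s)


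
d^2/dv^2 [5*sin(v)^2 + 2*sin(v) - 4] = -2*sin(v) + 10*cos(2*v)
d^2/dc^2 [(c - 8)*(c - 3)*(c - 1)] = 6*c - 24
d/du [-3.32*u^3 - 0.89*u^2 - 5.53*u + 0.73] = -9.96*u^2 - 1.78*u - 5.53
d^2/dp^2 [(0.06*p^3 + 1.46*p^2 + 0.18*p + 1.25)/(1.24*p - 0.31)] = (0.184512*p^3 - 0.138383999999997*p^2 + 0.0345959999999998*p + 4.262996)/(1.906624*p^3 - 1.429968*p^2 + 0.357492*p - 0.029791)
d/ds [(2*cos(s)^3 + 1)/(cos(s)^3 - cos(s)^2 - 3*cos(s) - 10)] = (-(3*sin(s)^2 + 2*cos(s))*(2*cos(s)^3 + 1) + 6*(-cos(s)^3 + cos(s)^2 + 3*cos(s) + 10)*cos(s)^2)*sin(s)/(-cos(s)^3 + cos(s)^2 + 3*cos(s) + 10)^2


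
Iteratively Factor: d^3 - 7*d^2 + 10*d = (d - 5)*(d^2 - 2*d) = (d - 5)*(d - 2)*(d)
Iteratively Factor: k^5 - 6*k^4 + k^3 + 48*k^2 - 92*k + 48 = (k - 2)*(k^4 - 4*k^3 - 7*k^2 + 34*k - 24) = (k - 4)*(k - 2)*(k^3 - 7*k + 6) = (k - 4)*(k - 2)*(k + 3)*(k^2 - 3*k + 2) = (k - 4)*(k - 2)^2*(k + 3)*(k - 1)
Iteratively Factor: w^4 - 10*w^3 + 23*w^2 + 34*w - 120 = (w - 3)*(w^3 - 7*w^2 + 2*w + 40) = (w - 4)*(w - 3)*(w^2 - 3*w - 10) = (w - 4)*(w - 3)*(w + 2)*(w - 5)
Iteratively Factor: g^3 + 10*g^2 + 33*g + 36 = (g + 3)*(g^2 + 7*g + 12) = (g + 3)^2*(g + 4)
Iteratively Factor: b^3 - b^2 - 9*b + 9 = (b - 3)*(b^2 + 2*b - 3) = (b - 3)*(b + 3)*(b - 1)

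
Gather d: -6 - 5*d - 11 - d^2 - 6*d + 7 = -d^2 - 11*d - 10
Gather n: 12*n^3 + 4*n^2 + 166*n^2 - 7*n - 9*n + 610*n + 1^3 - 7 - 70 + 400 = 12*n^3 + 170*n^2 + 594*n + 324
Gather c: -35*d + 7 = 7 - 35*d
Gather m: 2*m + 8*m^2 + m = 8*m^2 + 3*m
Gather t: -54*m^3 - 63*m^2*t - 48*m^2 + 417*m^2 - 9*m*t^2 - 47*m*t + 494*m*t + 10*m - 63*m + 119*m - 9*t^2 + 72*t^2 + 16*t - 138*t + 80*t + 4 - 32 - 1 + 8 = -54*m^3 + 369*m^2 + 66*m + t^2*(63 - 9*m) + t*(-63*m^2 + 447*m - 42) - 21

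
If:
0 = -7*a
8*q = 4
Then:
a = 0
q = 1/2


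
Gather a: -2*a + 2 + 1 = 3 - 2*a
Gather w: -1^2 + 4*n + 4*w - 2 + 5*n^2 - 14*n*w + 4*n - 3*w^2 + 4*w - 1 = 5*n^2 + 8*n - 3*w^2 + w*(8 - 14*n) - 4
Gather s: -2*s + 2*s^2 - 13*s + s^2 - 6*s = 3*s^2 - 21*s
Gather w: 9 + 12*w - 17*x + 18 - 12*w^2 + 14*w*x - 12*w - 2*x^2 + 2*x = -12*w^2 + 14*w*x - 2*x^2 - 15*x + 27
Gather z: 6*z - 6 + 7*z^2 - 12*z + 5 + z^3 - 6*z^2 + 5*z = z^3 + z^2 - z - 1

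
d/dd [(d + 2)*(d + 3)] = 2*d + 5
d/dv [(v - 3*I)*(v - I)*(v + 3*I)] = 3*v^2 - 2*I*v + 9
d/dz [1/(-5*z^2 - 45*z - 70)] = (2*z + 9)/(5*(z^2 + 9*z + 14)^2)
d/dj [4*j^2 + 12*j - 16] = 8*j + 12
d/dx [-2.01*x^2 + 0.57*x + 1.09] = 0.57 - 4.02*x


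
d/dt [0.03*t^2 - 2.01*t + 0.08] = 0.06*t - 2.01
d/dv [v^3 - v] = 3*v^2 - 1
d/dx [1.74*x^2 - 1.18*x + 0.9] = 3.48*x - 1.18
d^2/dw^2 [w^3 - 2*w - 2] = 6*w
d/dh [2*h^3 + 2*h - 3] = 6*h^2 + 2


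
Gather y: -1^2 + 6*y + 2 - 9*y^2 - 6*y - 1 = -9*y^2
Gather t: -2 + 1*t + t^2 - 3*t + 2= t^2 - 2*t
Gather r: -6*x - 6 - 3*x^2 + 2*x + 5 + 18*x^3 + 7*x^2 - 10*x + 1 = 18*x^3 + 4*x^2 - 14*x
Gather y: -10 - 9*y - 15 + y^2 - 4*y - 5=y^2 - 13*y - 30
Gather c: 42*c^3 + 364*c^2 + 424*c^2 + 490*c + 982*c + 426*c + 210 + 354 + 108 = 42*c^3 + 788*c^2 + 1898*c + 672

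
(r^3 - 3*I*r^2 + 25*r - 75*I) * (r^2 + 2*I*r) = r^5 - I*r^4 + 31*r^3 - 25*I*r^2 + 150*r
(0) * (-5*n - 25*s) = 0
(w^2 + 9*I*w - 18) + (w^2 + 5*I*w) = 2*w^2 + 14*I*w - 18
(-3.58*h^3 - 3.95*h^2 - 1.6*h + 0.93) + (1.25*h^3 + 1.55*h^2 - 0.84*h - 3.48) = -2.33*h^3 - 2.4*h^2 - 2.44*h - 2.55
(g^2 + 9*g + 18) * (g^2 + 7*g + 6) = g^4 + 16*g^3 + 87*g^2 + 180*g + 108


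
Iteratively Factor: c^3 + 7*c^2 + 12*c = (c)*(c^2 + 7*c + 12) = c*(c + 4)*(c + 3)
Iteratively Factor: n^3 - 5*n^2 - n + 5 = (n + 1)*(n^2 - 6*n + 5) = (n - 1)*(n + 1)*(n - 5)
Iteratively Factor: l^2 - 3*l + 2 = (l - 1)*(l - 2)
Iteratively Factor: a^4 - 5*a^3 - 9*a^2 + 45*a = (a)*(a^3 - 5*a^2 - 9*a + 45) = a*(a + 3)*(a^2 - 8*a + 15) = a*(a - 3)*(a + 3)*(a - 5)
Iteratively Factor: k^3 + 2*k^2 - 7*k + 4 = (k - 1)*(k^2 + 3*k - 4) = (k - 1)*(k + 4)*(k - 1)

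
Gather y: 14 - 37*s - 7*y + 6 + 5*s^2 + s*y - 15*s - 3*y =5*s^2 - 52*s + y*(s - 10) + 20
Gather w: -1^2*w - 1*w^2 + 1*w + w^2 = 0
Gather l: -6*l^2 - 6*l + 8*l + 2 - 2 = -6*l^2 + 2*l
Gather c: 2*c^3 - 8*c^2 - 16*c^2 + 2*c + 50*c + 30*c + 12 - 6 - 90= 2*c^3 - 24*c^2 + 82*c - 84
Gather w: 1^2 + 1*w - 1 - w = 0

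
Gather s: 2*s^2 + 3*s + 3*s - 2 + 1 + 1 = 2*s^2 + 6*s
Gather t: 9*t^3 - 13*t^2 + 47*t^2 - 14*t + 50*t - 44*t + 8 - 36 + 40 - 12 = 9*t^3 + 34*t^2 - 8*t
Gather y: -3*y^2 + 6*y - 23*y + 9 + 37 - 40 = -3*y^2 - 17*y + 6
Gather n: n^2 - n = n^2 - n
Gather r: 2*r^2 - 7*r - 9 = 2*r^2 - 7*r - 9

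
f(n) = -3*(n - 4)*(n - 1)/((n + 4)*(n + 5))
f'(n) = 3*(n - 4)*(n - 1)/((n + 4)*(n + 5)^2) + 3*(n - 4)*(n - 1)/((n + 4)^2*(n + 5)) - 3*(n - 4)/((n + 4)*(n + 5)) - 3*(n - 1)/((n + 4)*(n + 5))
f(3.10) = 0.10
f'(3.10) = -0.09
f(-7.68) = -30.84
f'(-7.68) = -13.69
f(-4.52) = 565.27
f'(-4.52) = -259.34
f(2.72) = 0.13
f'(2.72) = -0.06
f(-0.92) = -2.26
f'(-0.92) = 2.92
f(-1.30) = -3.66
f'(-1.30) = 4.63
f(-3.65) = -225.86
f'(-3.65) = 890.70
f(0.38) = -0.29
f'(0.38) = 0.66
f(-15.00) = -8.29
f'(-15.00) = -0.63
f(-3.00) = -42.00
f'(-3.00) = 79.50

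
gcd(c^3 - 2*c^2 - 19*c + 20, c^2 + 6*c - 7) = c - 1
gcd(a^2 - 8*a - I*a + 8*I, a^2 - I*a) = a - I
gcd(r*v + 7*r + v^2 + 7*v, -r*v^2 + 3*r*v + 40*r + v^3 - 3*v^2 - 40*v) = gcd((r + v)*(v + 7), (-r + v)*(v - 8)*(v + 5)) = 1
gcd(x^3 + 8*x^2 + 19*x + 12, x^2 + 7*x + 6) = x + 1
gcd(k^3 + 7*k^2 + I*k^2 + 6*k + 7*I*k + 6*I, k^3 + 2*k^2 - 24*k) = k + 6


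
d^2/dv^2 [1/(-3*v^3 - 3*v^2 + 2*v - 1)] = 2*(3*(3*v + 1)*(3*v^3 + 3*v^2 - 2*v + 1) - (9*v^2 + 6*v - 2)^2)/(3*v^3 + 3*v^2 - 2*v + 1)^3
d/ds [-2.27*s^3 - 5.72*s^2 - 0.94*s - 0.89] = -6.81*s^2 - 11.44*s - 0.94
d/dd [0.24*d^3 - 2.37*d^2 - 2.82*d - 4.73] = 0.72*d^2 - 4.74*d - 2.82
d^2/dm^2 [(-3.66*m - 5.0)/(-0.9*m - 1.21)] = (8.88178419700125e-16*m + 0.128520000000002)/(0.9*m + 1.21)^3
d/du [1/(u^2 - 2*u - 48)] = 2*(1 - u)/(-u^2 + 2*u + 48)^2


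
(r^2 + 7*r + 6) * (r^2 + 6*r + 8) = r^4 + 13*r^3 + 56*r^2 + 92*r + 48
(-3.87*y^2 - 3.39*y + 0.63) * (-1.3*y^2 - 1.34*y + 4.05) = 5.031*y^4 + 9.5928*y^3 - 11.9499*y^2 - 14.5737*y + 2.5515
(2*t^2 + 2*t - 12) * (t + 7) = 2*t^3 + 16*t^2 + 2*t - 84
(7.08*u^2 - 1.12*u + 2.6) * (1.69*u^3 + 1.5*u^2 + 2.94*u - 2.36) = 11.9652*u^5 + 8.7272*u^4 + 23.5292*u^3 - 16.1016*u^2 + 10.2872*u - 6.136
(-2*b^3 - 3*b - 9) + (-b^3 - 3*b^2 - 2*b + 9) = -3*b^3 - 3*b^2 - 5*b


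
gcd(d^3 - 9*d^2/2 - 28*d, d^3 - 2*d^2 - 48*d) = d^2 - 8*d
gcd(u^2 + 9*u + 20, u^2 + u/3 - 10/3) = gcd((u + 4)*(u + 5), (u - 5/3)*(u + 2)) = 1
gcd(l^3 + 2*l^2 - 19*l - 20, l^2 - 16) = l - 4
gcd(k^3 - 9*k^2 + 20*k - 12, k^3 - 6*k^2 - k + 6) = k^2 - 7*k + 6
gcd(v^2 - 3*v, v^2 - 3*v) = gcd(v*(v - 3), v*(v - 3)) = v^2 - 3*v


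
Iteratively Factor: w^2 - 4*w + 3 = (w - 1)*(w - 3)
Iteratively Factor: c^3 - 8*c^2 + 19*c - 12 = (c - 1)*(c^2 - 7*c + 12) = (c - 4)*(c - 1)*(c - 3)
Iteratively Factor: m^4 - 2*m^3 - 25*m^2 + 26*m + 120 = (m - 3)*(m^3 + m^2 - 22*m - 40) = (m - 3)*(m + 2)*(m^2 - m - 20) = (m - 3)*(m + 2)*(m + 4)*(m - 5)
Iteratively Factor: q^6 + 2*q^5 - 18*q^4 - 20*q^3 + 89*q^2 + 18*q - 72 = (q - 3)*(q^5 + 5*q^4 - 3*q^3 - 29*q^2 + 2*q + 24) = (q - 3)*(q + 3)*(q^4 + 2*q^3 - 9*q^2 - 2*q + 8) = (q - 3)*(q - 1)*(q + 3)*(q^3 + 3*q^2 - 6*q - 8) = (q - 3)*(q - 2)*(q - 1)*(q + 3)*(q^2 + 5*q + 4) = (q - 3)*(q - 2)*(q - 1)*(q + 1)*(q + 3)*(q + 4)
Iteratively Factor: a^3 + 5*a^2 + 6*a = (a + 2)*(a^2 + 3*a) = (a + 2)*(a + 3)*(a)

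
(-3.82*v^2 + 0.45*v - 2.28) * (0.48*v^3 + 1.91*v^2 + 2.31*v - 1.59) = -1.8336*v^5 - 7.0802*v^4 - 9.0591*v^3 + 2.7585*v^2 - 5.9823*v + 3.6252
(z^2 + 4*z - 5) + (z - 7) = z^2 + 5*z - 12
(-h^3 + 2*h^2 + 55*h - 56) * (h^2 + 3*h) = -h^5 - h^4 + 61*h^3 + 109*h^2 - 168*h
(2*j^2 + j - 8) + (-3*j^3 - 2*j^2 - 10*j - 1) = -3*j^3 - 9*j - 9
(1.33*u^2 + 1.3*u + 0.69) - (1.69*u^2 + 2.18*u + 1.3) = -0.36*u^2 - 0.88*u - 0.61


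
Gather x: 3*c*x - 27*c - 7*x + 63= -27*c + x*(3*c - 7) + 63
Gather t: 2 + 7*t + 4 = 7*t + 6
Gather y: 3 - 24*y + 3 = 6 - 24*y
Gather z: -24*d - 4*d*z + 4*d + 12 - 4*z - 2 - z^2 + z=-20*d - z^2 + z*(-4*d - 3) + 10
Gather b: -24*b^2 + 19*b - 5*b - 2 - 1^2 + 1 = -24*b^2 + 14*b - 2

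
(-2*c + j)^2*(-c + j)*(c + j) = -4*c^4 + 4*c^3*j + 3*c^2*j^2 - 4*c*j^3 + j^4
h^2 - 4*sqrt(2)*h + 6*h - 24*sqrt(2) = (h + 6)*(h - 4*sqrt(2))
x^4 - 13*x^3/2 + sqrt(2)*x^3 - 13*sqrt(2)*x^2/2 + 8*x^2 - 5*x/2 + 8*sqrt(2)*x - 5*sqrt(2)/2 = (x - 5)*(x - 1)*(x - 1/2)*(x + sqrt(2))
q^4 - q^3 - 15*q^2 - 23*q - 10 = (q - 5)*(q + 1)^2*(q + 2)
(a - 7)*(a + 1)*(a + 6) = a^3 - 43*a - 42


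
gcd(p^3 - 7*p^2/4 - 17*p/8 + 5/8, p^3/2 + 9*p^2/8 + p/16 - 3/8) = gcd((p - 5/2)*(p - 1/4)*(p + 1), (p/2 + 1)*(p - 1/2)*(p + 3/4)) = 1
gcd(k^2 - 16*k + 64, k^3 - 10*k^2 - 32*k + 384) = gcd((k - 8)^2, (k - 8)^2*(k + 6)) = k^2 - 16*k + 64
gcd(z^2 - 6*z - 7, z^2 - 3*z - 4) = z + 1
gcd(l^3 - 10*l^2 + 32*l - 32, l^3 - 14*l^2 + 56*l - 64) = l^2 - 6*l + 8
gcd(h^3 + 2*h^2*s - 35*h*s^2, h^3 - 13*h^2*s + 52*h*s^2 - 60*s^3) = -h + 5*s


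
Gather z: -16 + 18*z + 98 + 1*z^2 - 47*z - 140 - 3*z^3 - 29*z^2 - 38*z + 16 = -3*z^3 - 28*z^2 - 67*z - 42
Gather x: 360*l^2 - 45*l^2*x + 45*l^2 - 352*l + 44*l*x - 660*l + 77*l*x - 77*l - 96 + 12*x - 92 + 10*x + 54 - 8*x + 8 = 405*l^2 - 1089*l + x*(-45*l^2 + 121*l + 14) - 126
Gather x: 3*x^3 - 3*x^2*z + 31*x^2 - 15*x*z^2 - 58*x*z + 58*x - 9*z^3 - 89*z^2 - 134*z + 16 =3*x^3 + x^2*(31 - 3*z) + x*(-15*z^2 - 58*z + 58) - 9*z^3 - 89*z^2 - 134*z + 16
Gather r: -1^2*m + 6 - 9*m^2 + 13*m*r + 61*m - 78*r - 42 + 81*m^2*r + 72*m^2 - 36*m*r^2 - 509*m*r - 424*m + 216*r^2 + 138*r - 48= 63*m^2 - 364*m + r^2*(216 - 36*m) + r*(81*m^2 - 496*m + 60) - 84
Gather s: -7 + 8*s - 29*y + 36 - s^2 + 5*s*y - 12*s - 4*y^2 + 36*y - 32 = -s^2 + s*(5*y - 4) - 4*y^2 + 7*y - 3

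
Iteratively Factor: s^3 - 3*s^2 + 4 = (s + 1)*(s^2 - 4*s + 4) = (s - 2)*(s + 1)*(s - 2)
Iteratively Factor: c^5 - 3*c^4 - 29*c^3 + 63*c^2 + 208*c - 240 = (c - 4)*(c^4 + c^3 - 25*c^2 - 37*c + 60) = (c - 5)*(c - 4)*(c^3 + 6*c^2 + 5*c - 12) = (c - 5)*(c - 4)*(c + 3)*(c^2 + 3*c - 4) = (c - 5)*(c - 4)*(c - 1)*(c + 3)*(c + 4)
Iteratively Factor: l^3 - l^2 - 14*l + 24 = (l - 3)*(l^2 + 2*l - 8) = (l - 3)*(l + 4)*(l - 2)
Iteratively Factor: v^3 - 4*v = (v)*(v^2 - 4) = v*(v + 2)*(v - 2)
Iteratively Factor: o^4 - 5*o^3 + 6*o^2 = (o - 3)*(o^3 - 2*o^2) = (o - 3)*(o - 2)*(o^2) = o*(o - 3)*(o - 2)*(o)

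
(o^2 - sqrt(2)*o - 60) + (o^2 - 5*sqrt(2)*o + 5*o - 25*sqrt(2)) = 2*o^2 - 6*sqrt(2)*o + 5*o - 60 - 25*sqrt(2)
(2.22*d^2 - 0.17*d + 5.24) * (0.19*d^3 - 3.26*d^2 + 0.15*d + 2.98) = 0.4218*d^5 - 7.2695*d^4 + 1.8828*d^3 - 10.4923*d^2 + 0.2794*d + 15.6152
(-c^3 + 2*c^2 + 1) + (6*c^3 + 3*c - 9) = 5*c^3 + 2*c^2 + 3*c - 8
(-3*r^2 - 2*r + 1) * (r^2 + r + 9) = -3*r^4 - 5*r^3 - 28*r^2 - 17*r + 9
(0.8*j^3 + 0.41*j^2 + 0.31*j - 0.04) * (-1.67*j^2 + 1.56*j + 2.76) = -1.336*j^5 + 0.5633*j^4 + 2.3299*j^3 + 1.682*j^2 + 0.7932*j - 0.1104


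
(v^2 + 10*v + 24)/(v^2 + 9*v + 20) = (v + 6)/(v + 5)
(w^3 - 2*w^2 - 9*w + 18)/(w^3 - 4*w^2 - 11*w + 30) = (w - 3)/(w - 5)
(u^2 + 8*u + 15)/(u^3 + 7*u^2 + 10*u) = (u + 3)/(u*(u + 2))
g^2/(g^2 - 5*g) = g/(g - 5)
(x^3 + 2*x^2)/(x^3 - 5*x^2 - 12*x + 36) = x^2*(x + 2)/(x^3 - 5*x^2 - 12*x + 36)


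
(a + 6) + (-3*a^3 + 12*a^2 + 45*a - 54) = -3*a^3 + 12*a^2 + 46*a - 48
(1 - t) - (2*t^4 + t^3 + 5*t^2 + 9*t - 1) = -2*t^4 - t^3 - 5*t^2 - 10*t + 2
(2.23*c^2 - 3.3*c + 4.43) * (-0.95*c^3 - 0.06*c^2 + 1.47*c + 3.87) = -2.1185*c^5 + 3.0012*c^4 - 0.7324*c^3 + 3.5133*c^2 - 6.2589*c + 17.1441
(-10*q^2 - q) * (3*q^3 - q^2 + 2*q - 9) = -30*q^5 + 7*q^4 - 19*q^3 + 88*q^2 + 9*q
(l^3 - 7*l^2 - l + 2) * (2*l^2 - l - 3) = 2*l^5 - 15*l^4 + 2*l^3 + 26*l^2 + l - 6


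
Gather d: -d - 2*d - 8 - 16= -3*d - 24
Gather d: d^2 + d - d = d^2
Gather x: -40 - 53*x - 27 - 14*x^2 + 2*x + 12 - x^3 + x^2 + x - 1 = -x^3 - 13*x^2 - 50*x - 56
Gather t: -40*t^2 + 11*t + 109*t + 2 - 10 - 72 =-40*t^2 + 120*t - 80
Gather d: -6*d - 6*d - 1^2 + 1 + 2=2 - 12*d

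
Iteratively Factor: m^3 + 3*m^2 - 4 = (m + 2)*(m^2 + m - 2) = (m - 1)*(m + 2)*(m + 2)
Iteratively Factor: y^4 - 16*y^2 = (y)*(y^3 - 16*y) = y^2*(y^2 - 16) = y^2*(y + 4)*(y - 4)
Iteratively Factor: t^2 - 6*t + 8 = (t - 2)*(t - 4)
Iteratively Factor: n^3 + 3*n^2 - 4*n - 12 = (n + 2)*(n^2 + n - 6) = (n - 2)*(n + 2)*(n + 3)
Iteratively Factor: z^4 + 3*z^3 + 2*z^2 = (z)*(z^3 + 3*z^2 + 2*z) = z*(z + 1)*(z^2 + 2*z) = z*(z + 1)*(z + 2)*(z)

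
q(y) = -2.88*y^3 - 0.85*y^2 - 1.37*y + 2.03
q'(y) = -8.64*y^2 - 1.7*y - 1.37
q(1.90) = -23.40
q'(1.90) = -35.79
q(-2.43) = 41.66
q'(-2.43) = -48.26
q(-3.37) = 107.22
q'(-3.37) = -93.76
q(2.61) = -58.54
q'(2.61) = -64.66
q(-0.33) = 2.49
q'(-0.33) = -1.75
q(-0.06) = 2.11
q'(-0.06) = -1.30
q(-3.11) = 84.70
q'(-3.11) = -79.65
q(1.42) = -9.88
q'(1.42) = -21.21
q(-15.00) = 9551.33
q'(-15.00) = -1919.87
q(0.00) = 2.03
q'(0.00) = -1.37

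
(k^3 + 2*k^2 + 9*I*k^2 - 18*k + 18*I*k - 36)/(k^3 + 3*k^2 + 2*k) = (k^2 + 9*I*k - 18)/(k*(k + 1))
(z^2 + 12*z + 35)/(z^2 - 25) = (z + 7)/(z - 5)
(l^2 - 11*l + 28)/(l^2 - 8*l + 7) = (l - 4)/(l - 1)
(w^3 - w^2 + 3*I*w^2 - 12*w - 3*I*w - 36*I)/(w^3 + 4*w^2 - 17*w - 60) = (w + 3*I)/(w + 5)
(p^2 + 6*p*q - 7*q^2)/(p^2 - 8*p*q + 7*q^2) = (p + 7*q)/(p - 7*q)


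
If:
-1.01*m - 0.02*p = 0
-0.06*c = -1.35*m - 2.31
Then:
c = 38.5 - 0.445544554455446*p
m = -0.0198019801980198*p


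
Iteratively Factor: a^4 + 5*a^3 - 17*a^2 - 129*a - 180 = (a + 3)*(a^3 + 2*a^2 - 23*a - 60) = (a - 5)*(a + 3)*(a^2 + 7*a + 12) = (a - 5)*(a + 3)^2*(a + 4)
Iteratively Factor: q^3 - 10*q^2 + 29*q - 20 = (q - 4)*(q^2 - 6*q + 5) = (q - 5)*(q - 4)*(q - 1)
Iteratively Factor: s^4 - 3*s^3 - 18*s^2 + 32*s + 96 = (s + 2)*(s^3 - 5*s^2 - 8*s + 48) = (s + 2)*(s + 3)*(s^2 - 8*s + 16) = (s - 4)*(s + 2)*(s + 3)*(s - 4)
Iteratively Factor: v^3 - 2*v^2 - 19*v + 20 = (v - 5)*(v^2 + 3*v - 4) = (v - 5)*(v + 4)*(v - 1)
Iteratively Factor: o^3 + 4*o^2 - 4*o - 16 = (o + 2)*(o^2 + 2*o - 8) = (o + 2)*(o + 4)*(o - 2)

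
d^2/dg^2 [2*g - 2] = 0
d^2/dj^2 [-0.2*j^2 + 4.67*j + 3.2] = -0.400000000000000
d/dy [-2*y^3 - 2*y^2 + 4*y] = -6*y^2 - 4*y + 4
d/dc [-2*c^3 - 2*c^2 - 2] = 2*c*(-3*c - 2)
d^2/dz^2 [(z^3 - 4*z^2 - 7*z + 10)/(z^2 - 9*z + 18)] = 40*(z^3 - 12*z^2 + 54*z - 90)/(z^6 - 27*z^5 + 297*z^4 - 1701*z^3 + 5346*z^2 - 8748*z + 5832)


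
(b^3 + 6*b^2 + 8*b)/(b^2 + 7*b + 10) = b*(b + 4)/(b + 5)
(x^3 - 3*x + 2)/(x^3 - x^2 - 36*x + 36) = (x^2 + x - 2)/(x^2 - 36)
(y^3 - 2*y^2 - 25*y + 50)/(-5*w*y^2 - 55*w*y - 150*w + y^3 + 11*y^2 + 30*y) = (y^2 - 7*y + 10)/(-5*w*y - 30*w + y^2 + 6*y)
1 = 1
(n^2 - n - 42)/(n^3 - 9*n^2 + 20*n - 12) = (n^2 - n - 42)/(n^3 - 9*n^2 + 20*n - 12)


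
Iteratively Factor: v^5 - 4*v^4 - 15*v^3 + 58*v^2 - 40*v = (v + 4)*(v^4 - 8*v^3 + 17*v^2 - 10*v) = v*(v + 4)*(v^3 - 8*v^2 + 17*v - 10) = v*(v - 1)*(v + 4)*(v^2 - 7*v + 10) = v*(v - 2)*(v - 1)*(v + 4)*(v - 5)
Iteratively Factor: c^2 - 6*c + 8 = (c - 4)*(c - 2)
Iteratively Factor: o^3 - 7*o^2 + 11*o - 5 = (o - 5)*(o^2 - 2*o + 1) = (o - 5)*(o - 1)*(o - 1)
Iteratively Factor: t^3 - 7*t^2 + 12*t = (t)*(t^2 - 7*t + 12) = t*(t - 4)*(t - 3)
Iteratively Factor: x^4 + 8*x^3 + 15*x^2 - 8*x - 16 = (x + 1)*(x^3 + 7*x^2 + 8*x - 16) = (x - 1)*(x + 1)*(x^2 + 8*x + 16) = (x - 1)*(x + 1)*(x + 4)*(x + 4)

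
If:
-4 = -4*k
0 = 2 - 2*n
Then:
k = 1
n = 1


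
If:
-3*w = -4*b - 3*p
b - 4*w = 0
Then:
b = 4*w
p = -13*w/3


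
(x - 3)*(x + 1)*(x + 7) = x^3 + 5*x^2 - 17*x - 21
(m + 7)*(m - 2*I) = m^2 + 7*m - 2*I*m - 14*I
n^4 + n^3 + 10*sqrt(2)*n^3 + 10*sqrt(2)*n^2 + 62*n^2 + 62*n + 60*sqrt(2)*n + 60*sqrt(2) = (n + 1)*(n + 2*sqrt(2))*(n + 3*sqrt(2))*(n + 5*sqrt(2))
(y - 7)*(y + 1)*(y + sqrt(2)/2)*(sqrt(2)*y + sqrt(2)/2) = sqrt(2)*y^4 - 11*sqrt(2)*y^3/2 + y^3 - 10*sqrt(2)*y^2 - 11*y^2/2 - 10*y - 7*sqrt(2)*y/2 - 7/2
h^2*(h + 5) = h^3 + 5*h^2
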